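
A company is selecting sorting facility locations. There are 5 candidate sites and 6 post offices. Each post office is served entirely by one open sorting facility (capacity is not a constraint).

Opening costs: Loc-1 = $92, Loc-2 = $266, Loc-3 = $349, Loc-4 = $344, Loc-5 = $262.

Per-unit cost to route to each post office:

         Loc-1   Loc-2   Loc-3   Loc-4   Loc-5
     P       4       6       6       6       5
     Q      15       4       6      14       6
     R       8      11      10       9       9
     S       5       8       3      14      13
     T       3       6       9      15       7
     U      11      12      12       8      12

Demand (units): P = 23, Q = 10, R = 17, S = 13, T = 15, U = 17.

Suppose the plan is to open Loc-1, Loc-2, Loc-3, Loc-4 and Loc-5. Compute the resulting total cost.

Each post office is assigned to its cheapest site among the open ones.
{Loc-1, Loc-2, Loc-3, Loc-4, Loc-5}: P→Loc-1 4·23=92, Q→Loc-2 4·10=40, R→Loc-1 8·17=136, S→Loc-3 3·13=39, T→Loc-1 3·15=45, U→Loc-4 8·17=136. Service 488; fixed 1313; total 1801.

Total cost: 1801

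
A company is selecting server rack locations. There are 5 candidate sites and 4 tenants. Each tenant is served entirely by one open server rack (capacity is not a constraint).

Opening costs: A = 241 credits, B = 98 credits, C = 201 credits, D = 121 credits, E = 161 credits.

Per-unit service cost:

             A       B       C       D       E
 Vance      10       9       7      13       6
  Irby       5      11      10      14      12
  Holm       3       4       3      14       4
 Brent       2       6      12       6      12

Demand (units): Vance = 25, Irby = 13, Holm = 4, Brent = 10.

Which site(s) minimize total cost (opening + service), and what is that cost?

Open B only; minimum total cost 542.

For any fixed open set, each tenant goes to its cheapest open site; total = fixed + service.
{B}: Vance→B 9·25=225, Irby→B 11·13=143, Holm→B 4·4=16, Brent→B 6·10=60. Service 444; fixed 98; total 542.
{A}: Vance→A 10·25=250, Irby→A 5·13=65, Holm→A 3·4=12, Brent→A 2·10=20. Service 347; fixed 241; total 588.
{E}: service 442 + fixed 161 = 603
{A, B, C, D, E}: Vance→E 6·25=150, Irby→A 5·13=65, Holm→A 3·4=12, Brent→A 2·10=20. Service 247; fixed 822; total 1069.
No other subset beats 542.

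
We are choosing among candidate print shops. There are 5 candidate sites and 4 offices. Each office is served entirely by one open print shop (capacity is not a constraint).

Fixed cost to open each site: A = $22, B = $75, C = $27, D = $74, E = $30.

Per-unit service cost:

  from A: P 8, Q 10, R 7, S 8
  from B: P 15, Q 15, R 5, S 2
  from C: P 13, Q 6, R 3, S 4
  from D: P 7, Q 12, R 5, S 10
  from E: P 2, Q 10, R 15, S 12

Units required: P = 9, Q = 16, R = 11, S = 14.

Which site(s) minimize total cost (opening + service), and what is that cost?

Open C and E; minimum total cost 260.

For any fixed open set, each office goes to its cheapest open site; total = fixed + service.
{C, E}: P→E 2·9=18, Q→C 6·16=96, R→C 3·11=33, S→C 4·14=56. Service 203; fixed 57; total 260.
{A, C, E}: service 203 + fixed 79 = 282
{A, C}: service 257 + fixed 49 = 306
{A, B, C, D, E}: P→E 2·9=18, Q→C 6·16=96, R→C 3·11=33, S→B 2·14=28. Service 175; fixed 228; total 403.
No other subset beats 260.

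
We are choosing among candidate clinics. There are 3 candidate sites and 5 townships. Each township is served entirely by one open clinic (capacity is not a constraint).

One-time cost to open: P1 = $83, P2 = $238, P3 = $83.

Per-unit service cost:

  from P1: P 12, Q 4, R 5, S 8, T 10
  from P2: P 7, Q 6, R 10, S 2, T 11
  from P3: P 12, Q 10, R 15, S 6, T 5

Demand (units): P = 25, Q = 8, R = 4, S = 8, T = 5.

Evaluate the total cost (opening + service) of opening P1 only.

Each township is assigned to its cheapest site among the open ones.
{P1}: P→P1 12·25=300, Q→P1 4·8=32, R→P1 5·4=20, S→P1 8·8=64, T→P1 10·5=50. Service 466; fixed 83; total 549.

Total cost: 549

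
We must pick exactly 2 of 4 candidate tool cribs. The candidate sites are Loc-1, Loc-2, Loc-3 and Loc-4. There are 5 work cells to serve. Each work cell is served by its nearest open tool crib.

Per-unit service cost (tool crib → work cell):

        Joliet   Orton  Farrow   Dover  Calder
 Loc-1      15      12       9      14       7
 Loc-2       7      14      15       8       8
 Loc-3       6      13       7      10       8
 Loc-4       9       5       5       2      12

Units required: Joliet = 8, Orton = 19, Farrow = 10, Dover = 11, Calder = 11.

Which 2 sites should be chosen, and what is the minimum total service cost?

With exactly 2 open, each work cell uses its cheapest among the chosen.
{Loc-3, Loc-4}: Joliet→Loc-3 6·8=48, Orton→Loc-4 5·19=95, Farrow→Loc-4 5·10=50, Dover→Loc-4 2·11=22, Calder→Loc-3 8·11=88. Service cost 303.
{Loc-2, Loc-4}: service cost 311
{Loc-1, Loc-4}: service cost 316
Among all 6 size-2 choices, {Loc-3, Loc-4} is lowest.

Choose Loc-3 and Loc-4; total service cost 303.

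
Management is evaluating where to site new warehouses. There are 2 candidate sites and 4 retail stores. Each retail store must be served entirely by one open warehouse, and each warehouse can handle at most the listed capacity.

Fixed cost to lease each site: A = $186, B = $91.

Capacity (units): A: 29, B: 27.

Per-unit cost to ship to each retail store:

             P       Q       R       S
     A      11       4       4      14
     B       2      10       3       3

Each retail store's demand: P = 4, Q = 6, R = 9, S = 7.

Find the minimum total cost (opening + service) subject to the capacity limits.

Minimum total cost: 207

Open {B}: P→B 2·4=8, Q→B 10·6=60, R→B 3·9=27, S→B 3·7=21.
Loads: B carries 26/27. Service 116; fixed 91; total 207.
Next best feasible plan costs 357.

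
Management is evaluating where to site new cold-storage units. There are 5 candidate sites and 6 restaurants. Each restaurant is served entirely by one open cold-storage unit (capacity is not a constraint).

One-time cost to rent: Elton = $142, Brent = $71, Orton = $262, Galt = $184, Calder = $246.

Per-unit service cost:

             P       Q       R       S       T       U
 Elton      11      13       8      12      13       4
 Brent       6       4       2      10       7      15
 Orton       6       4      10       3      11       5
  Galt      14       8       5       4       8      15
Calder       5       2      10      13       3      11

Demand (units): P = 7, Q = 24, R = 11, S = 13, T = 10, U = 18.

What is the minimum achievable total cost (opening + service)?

For any fixed open set, each restaurant goes to its cheapest open site; total = fixed + service.
{Elton, Brent}: P→Brent 6·7=42, Q→Brent 4·24=96, R→Brent 2·11=22, S→Brent 10·13=130, T→Brent 7·10=70, U→Elton 4·18=72. Service 432; fixed 213; total 645.
{Brent, Orton}: service 359 + fixed 333 = 692
{Brent}: service 630 + fixed 71 = 701
{Elton, Brent, Orton, Galt, Calder}: service 246 + fixed 905 = 1151
No other subset beats 645.

Minimum total cost: 645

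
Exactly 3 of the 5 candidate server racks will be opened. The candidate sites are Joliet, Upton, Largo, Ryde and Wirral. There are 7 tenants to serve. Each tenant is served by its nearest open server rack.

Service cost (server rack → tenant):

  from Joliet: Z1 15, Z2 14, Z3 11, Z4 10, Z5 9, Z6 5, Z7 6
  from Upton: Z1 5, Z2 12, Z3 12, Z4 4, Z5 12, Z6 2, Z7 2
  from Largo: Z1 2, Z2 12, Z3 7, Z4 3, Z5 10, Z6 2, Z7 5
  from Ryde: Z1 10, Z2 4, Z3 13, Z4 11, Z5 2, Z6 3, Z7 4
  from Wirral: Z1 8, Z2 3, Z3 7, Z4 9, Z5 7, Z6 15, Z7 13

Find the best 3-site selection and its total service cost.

With exactly 3 open, each tenant uses its cheapest among the chosen.
{Upton, Largo, Ryde}: Z1→Largo 2, Z2→Ryde 4, Z3→Largo 7, Z4→Largo 3, Z5→Ryde 2, Z6→Upton 2, Z7→Upton 2. Service cost 22.
{Largo, Ryde, Wirral}: service cost 23
{Joliet, Largo, Ryde}: service cost 24
Among all 10 size-3 choices, {Upton, Largo, Ryde} is lowest.

Choose Upton, Largo and Ryde; total service cost 22.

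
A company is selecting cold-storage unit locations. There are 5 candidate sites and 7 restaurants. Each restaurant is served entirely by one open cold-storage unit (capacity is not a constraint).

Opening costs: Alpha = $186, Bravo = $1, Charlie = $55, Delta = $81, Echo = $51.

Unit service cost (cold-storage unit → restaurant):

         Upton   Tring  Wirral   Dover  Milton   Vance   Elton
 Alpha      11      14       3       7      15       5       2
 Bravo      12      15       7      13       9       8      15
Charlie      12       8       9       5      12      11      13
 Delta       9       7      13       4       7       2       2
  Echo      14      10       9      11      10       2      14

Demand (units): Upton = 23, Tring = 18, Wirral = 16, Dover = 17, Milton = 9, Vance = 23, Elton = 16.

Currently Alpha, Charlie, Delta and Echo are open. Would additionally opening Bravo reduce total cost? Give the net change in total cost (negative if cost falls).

No — net change +1 (cost rises by 1).

Current service cost with {Alpha, Charlie, Delta, Echo}: 590.
Adding Bravo: each restaurant re-picks its cheapest; new service cost 590, saving 0.
Extra fixed cost: 1. Net change = 1 − 0 = 1.
(Totals: 963 → 964.)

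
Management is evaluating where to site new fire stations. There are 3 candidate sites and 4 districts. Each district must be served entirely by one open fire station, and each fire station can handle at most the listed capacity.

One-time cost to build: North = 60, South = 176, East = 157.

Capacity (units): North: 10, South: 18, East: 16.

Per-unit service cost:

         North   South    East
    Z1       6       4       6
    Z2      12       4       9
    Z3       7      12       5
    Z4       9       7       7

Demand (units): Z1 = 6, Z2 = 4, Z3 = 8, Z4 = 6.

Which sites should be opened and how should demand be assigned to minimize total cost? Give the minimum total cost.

Minimum total cost: 374

Open {North, South}: Z1→South 4·6=24, Z2→South 4·4=16, Z3→North 7·8=56, Z4→South 7·6=42.
Loads: North carries 8/10, South carries 16/18. Service 138; fixed 236; total 374.
Next best feasible plan costs 383.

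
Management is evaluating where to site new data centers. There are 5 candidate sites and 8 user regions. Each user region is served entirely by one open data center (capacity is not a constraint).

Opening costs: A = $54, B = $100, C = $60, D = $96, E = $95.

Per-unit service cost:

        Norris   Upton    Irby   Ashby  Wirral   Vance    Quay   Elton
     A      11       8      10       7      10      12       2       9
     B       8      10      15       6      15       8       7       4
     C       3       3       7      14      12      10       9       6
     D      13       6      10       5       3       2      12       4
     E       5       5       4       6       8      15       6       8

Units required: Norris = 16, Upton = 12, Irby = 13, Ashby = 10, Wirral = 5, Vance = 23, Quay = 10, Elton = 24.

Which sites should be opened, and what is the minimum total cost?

For any fixed open set, each user region goes to its cheapest open site; total = fixed + service.
{A, C, D}: Norris→C 3·16=48, Upton→C 3·12=36, Irby→C 7·13=91, Ashby→D 5·10=50, Wirral→D 3·5=15, Vance→D 2·23=46, Quay→A 2·10=20, Elton→D 4·24=96. Service 402; fixed 210; total 612.
{C, D}: Norris→C 3·16=48, Upton→C 3·12=36, Irby→C 7·13=91, Ashby→D 5·10=50, Wirral→D 3·5=15, Vance→D 2·23=46, Quay→C 9·10=90, Elton→D 4·24=96. Service 472; fixed 156; total 628.
{D, E}: service 459 + fixed 191 = 650
{A, B, C, D, E}: Norris→C 3·16=48, Upton→C 3·12=36, Irby→E 4·13=52, Ashby→D 5·10=50, Wirral→D 3·5=15, Vance→D 2·23=46, Quay→A 2·10=20, Elton→B 4·24=96. Service 363; fixed 405; total 768.
No other subset beats 612.

Open A, C and D; minimum total cost 612.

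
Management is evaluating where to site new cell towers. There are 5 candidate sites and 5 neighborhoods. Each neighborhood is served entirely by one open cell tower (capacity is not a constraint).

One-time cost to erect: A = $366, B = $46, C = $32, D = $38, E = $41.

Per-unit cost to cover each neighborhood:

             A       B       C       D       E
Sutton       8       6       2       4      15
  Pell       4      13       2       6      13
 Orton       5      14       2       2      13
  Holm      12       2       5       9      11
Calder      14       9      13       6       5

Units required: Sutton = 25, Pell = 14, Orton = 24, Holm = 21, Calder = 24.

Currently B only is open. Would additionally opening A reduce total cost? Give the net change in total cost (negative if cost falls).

No — net change +24 (cost rises by 24).

Current service cost with {B}: 926.
Adding A: each neighborhood re-picks its cheapest; new service cost 584, saving 342.
Extra fixed cost: 366. Net change = 366 − 342 = 24.
(Totals: 972 → 996.)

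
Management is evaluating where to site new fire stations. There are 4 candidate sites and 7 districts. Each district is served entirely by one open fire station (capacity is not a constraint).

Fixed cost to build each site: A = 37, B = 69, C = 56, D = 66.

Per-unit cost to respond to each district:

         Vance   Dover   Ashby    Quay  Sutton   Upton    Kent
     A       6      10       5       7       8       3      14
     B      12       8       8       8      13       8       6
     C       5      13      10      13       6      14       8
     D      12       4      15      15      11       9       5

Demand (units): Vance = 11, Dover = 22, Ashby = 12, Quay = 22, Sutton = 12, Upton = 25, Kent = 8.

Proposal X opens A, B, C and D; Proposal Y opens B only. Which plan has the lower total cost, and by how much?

Proposal X is cheaper by 281.

Proposal X: {A, B, C, D}: Vance→C 5·11=55, Dover→D 4·22=88, Ashby→A 5·12=60, Quay→A 7·22=154, Sutton→C 6·12=72, Upton→A 3·25=75, Kent→D 5·8=40. Service 544; fixed 228; total 772.
Proposal Y: {B}: Vance→B 12·11=132, Dover→B 8·22=176, Ashby→B 8·12=96, Quay→B 8·22=176, Sutton→B 13·12=156, Upton→B 8·25=200, Kent→B 6·8=48. Service 984; fixed 69; total 1053.
Difference: |772 − 1053| = 281.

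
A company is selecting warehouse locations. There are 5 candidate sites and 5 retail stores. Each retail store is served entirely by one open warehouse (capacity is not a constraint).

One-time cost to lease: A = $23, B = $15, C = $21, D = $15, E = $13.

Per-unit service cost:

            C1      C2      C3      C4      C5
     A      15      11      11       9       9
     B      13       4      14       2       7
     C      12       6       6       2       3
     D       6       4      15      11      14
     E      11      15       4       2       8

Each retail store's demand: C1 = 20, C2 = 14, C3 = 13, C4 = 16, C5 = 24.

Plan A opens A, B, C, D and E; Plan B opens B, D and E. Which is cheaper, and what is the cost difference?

Plan A is cheaper by 52.

Plan A: {A, B, C, D, E}: C1→D 6·20=120, C2→B 4·14=56, C3→E 4·13=52, C4→B 2·16=32, C5→C 3·24=72. Service 332; fixed 87; total 419.
Plan B: {B, D, E}: C1→D 6·20=120, C2→B 4·14=56, C3→E 4·13=52, C4→B 2·16=32, C5→B 7·24=168. Service 428; fixed 43; total 471.
Difference: |419 − 471| = 52.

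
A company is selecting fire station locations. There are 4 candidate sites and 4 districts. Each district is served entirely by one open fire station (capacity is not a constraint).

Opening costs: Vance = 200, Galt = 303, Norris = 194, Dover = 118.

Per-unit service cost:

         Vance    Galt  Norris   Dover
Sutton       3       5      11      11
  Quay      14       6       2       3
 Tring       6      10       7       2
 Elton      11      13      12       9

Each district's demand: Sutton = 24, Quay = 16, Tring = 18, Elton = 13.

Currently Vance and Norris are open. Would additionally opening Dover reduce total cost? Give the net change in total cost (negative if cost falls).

Current service cost with {Vance, Norris}: 355.
Adding Dover: each district re-picks its cheapest; new service cost 257, saving 98.
Extra fixed cost: 118. Net change = 118 − 98 = 20.
(Totals: 749 → 769.)

No — net change +20 (cost rises by 20).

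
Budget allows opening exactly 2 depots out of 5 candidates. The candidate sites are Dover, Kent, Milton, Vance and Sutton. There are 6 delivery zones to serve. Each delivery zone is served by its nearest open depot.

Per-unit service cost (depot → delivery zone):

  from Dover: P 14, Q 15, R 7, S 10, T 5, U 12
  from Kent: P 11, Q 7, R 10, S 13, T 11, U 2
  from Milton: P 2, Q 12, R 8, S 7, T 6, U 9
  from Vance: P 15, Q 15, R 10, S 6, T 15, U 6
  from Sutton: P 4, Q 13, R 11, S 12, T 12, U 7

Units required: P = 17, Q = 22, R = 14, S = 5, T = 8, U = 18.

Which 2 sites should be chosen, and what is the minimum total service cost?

Choose Kent and Milton; total service cost 419.

With exactly 2 open, each delivery zone uses its cheapest among the chosen.
{Kent, Milton}: P→Milton 2·17=34, Q→Kent 7·22=154, R→Milton 8·14=112, S→Milton 7·5=35, T→Milton 6·8=48, U→Kent 2·18=36. Service cost 419.
{Kent, Sutton}: service cost 546
{Dover, Kent}: service cost 565
Among all 10 size-2 choices, {Kent, Milton} is lowest.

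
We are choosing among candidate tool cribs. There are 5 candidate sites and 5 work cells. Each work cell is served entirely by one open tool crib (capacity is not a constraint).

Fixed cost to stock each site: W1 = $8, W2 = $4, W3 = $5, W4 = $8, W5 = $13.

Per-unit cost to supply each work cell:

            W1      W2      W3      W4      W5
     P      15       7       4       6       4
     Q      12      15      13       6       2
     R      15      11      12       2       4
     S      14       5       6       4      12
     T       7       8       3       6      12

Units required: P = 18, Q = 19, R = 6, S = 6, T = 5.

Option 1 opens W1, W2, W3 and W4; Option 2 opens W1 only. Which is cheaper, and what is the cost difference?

Option 1: {W1, W2, W3, W4}: P→W3 4·18=72, Q→W4 6·19=114, R→W4 2·6=12, S→W4 4·6=24, T→W3 3·5=15. Service 237; fixed 25; total 262.
Option 2: {W1}: P→W1 15·18=270, Q→W1 12·19=228, R→W1 15·6=90, S→W1 14·6=84, T→W1 7·5=35. Service 707; fixed 8; total 715.
Difference: |262 − 715| = 453.

Option 1 is cheaper by 453.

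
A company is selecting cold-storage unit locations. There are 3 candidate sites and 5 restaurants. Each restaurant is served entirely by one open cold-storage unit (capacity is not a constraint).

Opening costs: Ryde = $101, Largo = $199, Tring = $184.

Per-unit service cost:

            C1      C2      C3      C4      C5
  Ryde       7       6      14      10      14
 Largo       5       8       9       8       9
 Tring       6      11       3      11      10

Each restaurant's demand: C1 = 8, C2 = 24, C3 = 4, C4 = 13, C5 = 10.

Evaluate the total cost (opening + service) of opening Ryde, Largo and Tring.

Total cost: 874

Each restaurant is assigned to its cheapest site among the open ones.
{Ryde, Largo, Tring}: C1→Largo 5·8=40, C2→Ryde 6·24=144, C3→Tring 3·4=12, C4→Largo 8·13=104, C5→Largo 9·10=90. Service 390; fixed 484; total 874.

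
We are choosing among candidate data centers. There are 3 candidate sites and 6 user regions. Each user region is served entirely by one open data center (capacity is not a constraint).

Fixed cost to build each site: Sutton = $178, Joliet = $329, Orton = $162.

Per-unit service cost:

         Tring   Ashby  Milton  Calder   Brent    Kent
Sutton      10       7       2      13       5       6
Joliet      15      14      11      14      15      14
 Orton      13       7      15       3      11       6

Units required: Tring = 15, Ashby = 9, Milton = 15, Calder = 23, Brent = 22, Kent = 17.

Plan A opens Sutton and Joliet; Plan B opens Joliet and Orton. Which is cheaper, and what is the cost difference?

Plan A is cheaper by 66.

Plan A: {Sutton, Joliet}: Tring→Sutton 10·15=150, Ashby→Sutton 7·9=63, Milton→Sutton 2·15=30, Calder→Sutton 13·23=299, Brent→Sutton 5·22=110, Kent→Sutton 6·17=102. Service 754; fixed 507; total 1261.
Plan B: {Joliet, Orton}: Tring→Orton 13·15=195, Ashby→Orton 7·9=63, Milton→Joliet 11·15=165, Calder→Orton 3·23=69, Brent→Orton 11·22=242, Kent→Orton 6·17=102. Service 836; fixed 491; total 1327.
Difference: |1261 − 1327| = 66.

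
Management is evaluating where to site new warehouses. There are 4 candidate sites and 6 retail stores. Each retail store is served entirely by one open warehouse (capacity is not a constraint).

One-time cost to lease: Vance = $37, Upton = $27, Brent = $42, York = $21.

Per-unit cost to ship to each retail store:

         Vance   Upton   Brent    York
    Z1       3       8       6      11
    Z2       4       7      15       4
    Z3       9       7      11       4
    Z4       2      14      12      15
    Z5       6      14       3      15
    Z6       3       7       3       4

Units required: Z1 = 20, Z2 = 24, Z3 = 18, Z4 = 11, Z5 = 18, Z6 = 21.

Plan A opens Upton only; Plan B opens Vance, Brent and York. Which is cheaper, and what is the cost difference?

Plan B is cheaper by 567.

Plan A: {Upton}: Z1→Upton 8·20=160, Z2→Upton 7·24=168, Z3→Upton 7·18=126, Z4→Upton 14·11=154, Z5→Upton 14·18=252, Z6→Upton 7·21=147. Service 1007; fixed 27; total 1034.
Plan B: {Vance, Brent, York}: Z1→Vance 3·20=60, Z2→Vance 4·24=96, Z3→York 4·18=72, Z4→Vance 2·11=22, Z5→Brent 3·18=54, Z6→Vance 3·21=63. Service 367; fixed 100; total 467.
Difference: |1034 − 467| = 567.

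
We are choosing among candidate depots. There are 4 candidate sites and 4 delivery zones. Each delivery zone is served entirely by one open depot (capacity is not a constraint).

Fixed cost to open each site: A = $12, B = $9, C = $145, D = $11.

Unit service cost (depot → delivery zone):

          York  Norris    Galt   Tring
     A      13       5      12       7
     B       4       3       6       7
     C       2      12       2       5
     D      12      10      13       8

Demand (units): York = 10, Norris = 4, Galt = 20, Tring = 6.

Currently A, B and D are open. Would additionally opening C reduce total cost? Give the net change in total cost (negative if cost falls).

Current service cost with {A, B, D}: 214.
Adding C: each delivery zone re-picks its cheapest; new service cost 102, saving 112.
Extra fixed cost: 145. Net change = 145 − 112 = 33.
(Totals: 246 → 279.)

No — net change +33 (cost rises by 33).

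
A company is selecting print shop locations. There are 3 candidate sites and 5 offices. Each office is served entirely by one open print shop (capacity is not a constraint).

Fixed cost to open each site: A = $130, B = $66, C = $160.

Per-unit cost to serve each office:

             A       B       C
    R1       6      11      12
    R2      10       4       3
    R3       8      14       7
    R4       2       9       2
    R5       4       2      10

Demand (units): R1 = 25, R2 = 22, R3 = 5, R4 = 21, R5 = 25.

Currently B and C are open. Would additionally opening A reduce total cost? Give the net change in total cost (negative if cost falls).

No — net change +5 (cost rises by 5).

Current service cost with {B, C}: 468.
Adding A: each office re-picks its cheapest; new service cost 343, saving 125.
Extra fixed cost: 130. Net change = 130 − 125 = 5.
(Totals: 694 → 699.)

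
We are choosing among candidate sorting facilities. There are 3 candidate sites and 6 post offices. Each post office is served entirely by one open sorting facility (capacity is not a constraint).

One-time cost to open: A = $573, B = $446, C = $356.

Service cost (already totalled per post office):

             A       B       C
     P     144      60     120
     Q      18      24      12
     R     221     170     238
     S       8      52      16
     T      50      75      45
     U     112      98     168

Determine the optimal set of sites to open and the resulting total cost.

For any fixed open set, each post office goes to its cheapest open site; total = fixed + service.
{B}: P→B 60, Q→B 24, R→B 170, S→B 52, T→B 75, U→B 98. Service 479; fixed 446; total 925.
{C}: service 599 + fixed 356 = 955
{A}: service 553 + fixed 573 = 1126
{A, B, C}: P→B 60, Q→C 12, R→B 170, S→A 8, T→C 45, U→B 98. Service 393; fixed 1375; total 1768.
No other subset beats 925.

Open B only; minimum total cost 925.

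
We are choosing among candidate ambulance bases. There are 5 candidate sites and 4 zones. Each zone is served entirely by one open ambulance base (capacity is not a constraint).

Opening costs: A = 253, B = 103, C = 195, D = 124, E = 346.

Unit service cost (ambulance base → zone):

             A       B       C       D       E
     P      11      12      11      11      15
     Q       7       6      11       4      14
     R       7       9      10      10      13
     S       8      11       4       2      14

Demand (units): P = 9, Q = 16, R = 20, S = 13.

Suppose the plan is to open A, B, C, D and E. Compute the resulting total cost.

Each zone is assigned to its cheapest site among the open ones.
{A, B, C, D, E}: P→A 11·9=99, Q→D 4·16=64, R→A 7·20=140, S→D 2·13=26. Service 329; fixed 1021; total 1350.

Total cost: 1350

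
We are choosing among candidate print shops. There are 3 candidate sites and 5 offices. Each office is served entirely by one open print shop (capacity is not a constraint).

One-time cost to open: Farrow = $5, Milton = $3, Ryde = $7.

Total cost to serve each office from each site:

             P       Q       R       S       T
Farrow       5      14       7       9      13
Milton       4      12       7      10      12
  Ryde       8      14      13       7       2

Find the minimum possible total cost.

For any fixed open set, each office goes to its cheapest open site; total = fixed + service.
{Milton, Ryde}: P→Milton 4, Q→Milton 12, R→Milton 7, S→Ryde 7, T→Ryde 2. Service 32; fixed 10; total 42.
{Farrow, Milton, Ryde}: service 32 + fixed 15 = 47
{Farrow, Ryde}: P→Farrow 5, Q→Farrow 14, R→Farrow 7, S→Ryde 7, T→Ryde 2. Service 35; fixed 12; total 47.
{Milton}: service 45 + fixed 3 = 48
No other subset beats 42.

Minimum total cost: 42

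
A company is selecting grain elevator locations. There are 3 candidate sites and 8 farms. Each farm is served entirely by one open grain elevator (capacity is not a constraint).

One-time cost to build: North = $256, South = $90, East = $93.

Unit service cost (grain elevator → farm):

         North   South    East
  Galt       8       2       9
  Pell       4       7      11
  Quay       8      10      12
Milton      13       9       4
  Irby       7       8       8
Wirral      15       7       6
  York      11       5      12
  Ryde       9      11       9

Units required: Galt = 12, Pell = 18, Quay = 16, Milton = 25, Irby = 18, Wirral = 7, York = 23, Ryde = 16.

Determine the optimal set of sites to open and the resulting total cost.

Open South and East; minimum total cost 1038.

For any fixed open set, each farm goes to its cheapest open site; total = fixed + service.
{South, East}: Galt→South 2·12=24, Pell→South 7·18=126, Quay→South 10·16=160, Milton→East 4·25=100, Irby→South 8·18=144, Wirral→East 6·7=42, York→South 5·23=115, Ryde→East 9·16=144. Service 855; fixed 183; total 1038.
{South}: Galt→South 2·12=24, Pell→South 7·18=126, Quay→South 10·16=160, Milton→South 9·25=225, Irby→South 8·18=144, Wirral→South 7·7=49, York→South 5·23=115, Ryde→South 11·16=176. Service 1019; fixed 90; total 1109.
{North, South, East}: Galt→South 2·12=24, Pell→North 4·18=72, Quay→North 8·16=128, Milton→East 4·25=100, Irby→North 7·18=126, Wirral→East 6·7=42, York→South 5·23=115, Ryde→North 9·16=144. Service 751; fixed 439; total 1190.
No other subset beats 1038.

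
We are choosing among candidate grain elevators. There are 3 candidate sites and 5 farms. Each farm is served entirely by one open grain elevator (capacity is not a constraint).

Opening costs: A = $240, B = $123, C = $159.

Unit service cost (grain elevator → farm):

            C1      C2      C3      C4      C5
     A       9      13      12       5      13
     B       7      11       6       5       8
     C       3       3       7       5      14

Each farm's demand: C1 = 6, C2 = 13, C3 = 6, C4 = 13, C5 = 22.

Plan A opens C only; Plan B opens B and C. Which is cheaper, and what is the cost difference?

Plan B is cheaper by 15.

Plan A: {C}: C1→C 3·6=18, C2→C 3·13=39, C3→C 7·6=42, C4→C 5·13=65, C5→C 14·22=308. Service 472; fixed 159; total 631.
Plan B: {B, C}: C1→C 3·6=18, C2→C 3·13=39, C3→B 6·6=36, C4→B 5·13=65, C5→B 8·22=176. Service 334; fixed 282; total 616.
Difference: |631 − 616| = 15.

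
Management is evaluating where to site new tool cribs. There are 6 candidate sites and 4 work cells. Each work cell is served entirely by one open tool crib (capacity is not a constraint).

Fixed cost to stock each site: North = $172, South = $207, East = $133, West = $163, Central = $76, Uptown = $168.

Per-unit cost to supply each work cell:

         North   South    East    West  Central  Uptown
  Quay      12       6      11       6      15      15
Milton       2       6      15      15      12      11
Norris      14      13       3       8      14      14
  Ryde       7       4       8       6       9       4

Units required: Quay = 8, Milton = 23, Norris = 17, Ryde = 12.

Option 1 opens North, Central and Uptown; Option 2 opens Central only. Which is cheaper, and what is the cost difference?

Option 2 is cheaper by 26.

Option 1: {North, Central, Uptown}: Quay→North 12·8=96, Milton→North 2·23=46, Norris→North 14·17=238, Ryde→Uptown 4·12=48. Service 428; fixed 416; total 844.
Option 2: {Central}: Quay→Central 15·8=120, Milton→Central 12·23=276, Norris→Central 14·17=238, Ryde→Central 9·12=108. Service 742; fixed 76; total 818.
Difference: |844 − 818| = 26.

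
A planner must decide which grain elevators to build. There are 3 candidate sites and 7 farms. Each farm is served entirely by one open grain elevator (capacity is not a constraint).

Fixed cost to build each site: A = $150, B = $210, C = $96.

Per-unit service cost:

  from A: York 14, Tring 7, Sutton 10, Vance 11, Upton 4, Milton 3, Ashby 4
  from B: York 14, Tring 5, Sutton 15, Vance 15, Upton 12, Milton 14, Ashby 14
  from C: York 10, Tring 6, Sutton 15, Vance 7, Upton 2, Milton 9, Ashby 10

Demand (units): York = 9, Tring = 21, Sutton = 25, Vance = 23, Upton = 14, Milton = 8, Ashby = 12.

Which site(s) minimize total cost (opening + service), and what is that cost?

For any fixed open set, each farm goes to its cheapest open site; total = fixed + service.
{A, C}: York→C 10·9=90, Tring→C 6·21=126, Sutton→A 10·25=250, Vance→C 7·23=161, Upton→C 2·14=28, Milton→A 3·8=24, Ashby→A 4·12=48. Service 727; fixed 246; total 973.
{A}: York→A 14·9=126, Tring→A 7·21=147, Sutton→A 10·25=250, Vance→A 11·23=253, Upton→A 4·14=56, Milton→A 3·8=24, Ashby→A 4·12=48. Service 904; fixed 150; total 1054.
{C}: service 972 + fixed 96 = 1068
{A, B, C}: service 706 + fixed 456 = 1162
No other subset beats 973.

Open A and C; minimum total cost 973.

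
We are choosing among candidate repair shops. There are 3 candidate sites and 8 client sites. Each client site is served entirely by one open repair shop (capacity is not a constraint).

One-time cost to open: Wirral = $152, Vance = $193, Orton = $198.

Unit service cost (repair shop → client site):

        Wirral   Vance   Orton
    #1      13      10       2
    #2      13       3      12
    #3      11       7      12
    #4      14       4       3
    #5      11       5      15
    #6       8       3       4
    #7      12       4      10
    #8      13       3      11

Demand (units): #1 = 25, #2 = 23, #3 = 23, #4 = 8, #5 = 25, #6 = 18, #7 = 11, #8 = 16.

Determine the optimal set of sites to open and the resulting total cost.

For any fixed open set, each client site goes to its cheapest open site; total = fixed + service.
{Vance, Orton}: #1→Orton 2·25=50, #2→Vance 3·23=69, #3→Vance 7·23=161, #4→Orton 3·8=24, #5→Vance 5·25=125, #6→Vance 3·18=54, #7→Vance 4·11=44, #8→Vance 3·16=48. Service 575; fixed 391; total 966.
{Vance}: service 783 + fixed 193 = 976
{Wirral, Vance, Orton}: service 575 + fixed 543 = 1118
{Wirral}: #1→Wirral 13·25=325, #2→Wirral 13·23=299, #3→Wirral 11·23=253, #4→Wirral 14·8=112, #5→Wirral 11·25=275, #6→Wirral 8·18=144, #7→Wirral 12·11=132, #8→Wirral 13·16=208. Service 1748; fixed 152; total 1900.
No other subset beats 966.

Open Vance and Orton; minimum total cost 966.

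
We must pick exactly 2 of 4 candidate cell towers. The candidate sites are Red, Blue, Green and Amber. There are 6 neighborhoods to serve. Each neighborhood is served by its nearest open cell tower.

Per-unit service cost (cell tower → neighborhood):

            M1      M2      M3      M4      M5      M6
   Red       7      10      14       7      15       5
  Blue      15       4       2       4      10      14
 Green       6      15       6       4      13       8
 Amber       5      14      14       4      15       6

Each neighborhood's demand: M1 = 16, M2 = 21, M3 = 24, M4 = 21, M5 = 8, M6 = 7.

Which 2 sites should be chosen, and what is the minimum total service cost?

Choose Blue and Amber; total service cost 418.

With exactly 2 open, each neighborhood uses its cheapest among the chosen.
{Blue, Amber}: M1→Amber 5·16=80, M2→Blue 4·21=84, M3→Blue 2·24=48, M4→Blue 4·21=84, M5→Blue 10·8=80, M6→Amber 6·7=42. Service cost 418.
{Red, Blue}: service cost 443
{Blue, Green}: service cost 448
Among all 6 size-2 choices, {Blue, Amber} is lowest.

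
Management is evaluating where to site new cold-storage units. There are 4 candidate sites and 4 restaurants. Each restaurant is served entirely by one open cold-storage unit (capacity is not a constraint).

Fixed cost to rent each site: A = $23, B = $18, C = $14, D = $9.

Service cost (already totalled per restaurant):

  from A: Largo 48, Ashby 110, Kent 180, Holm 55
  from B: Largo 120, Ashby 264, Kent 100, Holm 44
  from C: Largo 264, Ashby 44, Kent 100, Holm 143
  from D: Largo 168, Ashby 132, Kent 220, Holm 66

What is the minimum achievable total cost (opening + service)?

Minimum total cost: 284

For any fixed open set, each restaurant goes to its cheapest open site; total = fixed + service.
{A, C}: Largo→A 48, Ashby→C 44, Kent→C 100, Holm→A 55. Service 247; fixed 37; total 284.
{A, B, C}: service 236 + fixed 55 = 291
{A, C, D}: service 247 + fixed 46 = 293
{A, B, C, D}: service 236 + fixed 64 = 300
No other subset beats 284.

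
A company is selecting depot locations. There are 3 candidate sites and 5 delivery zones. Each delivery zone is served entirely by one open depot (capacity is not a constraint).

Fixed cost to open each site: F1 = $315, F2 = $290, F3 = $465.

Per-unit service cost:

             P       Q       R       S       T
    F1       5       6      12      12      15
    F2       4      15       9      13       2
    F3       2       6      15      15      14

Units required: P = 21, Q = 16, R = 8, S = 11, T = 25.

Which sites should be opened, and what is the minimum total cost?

For any fixed open set, each delivery zone goes to its cheapest open site; total = fixed + service.
{F2}: P→F2 4·21=84, Q→F2 15·16=240, R→F2 9·8=72, S→F2 13·11=143, T→F2 2·25=50. Service 589; fixed 290; total 879.
{F1, F2}: P→F2 4·21=84, Q→F1 6·16=96, R→F2 9·8=72, S→F1 12·11=132, T→F2 2·25=50. Service 434; fixed 605; total 1039.
{F1}: P→F1 5·21=105, Q→F1 6·16=96, R→F1 12·8=96, S→F1 12·11=132, T→F1 15·25=375. Service 804; fixed 315; total 1119.
{F1, F2, F3}: service 392 + fixed 1070 = 1462
(All 7 nonempty subsets were checked; F2 only is lowest.)

Open F2 only; minimum total cost 879.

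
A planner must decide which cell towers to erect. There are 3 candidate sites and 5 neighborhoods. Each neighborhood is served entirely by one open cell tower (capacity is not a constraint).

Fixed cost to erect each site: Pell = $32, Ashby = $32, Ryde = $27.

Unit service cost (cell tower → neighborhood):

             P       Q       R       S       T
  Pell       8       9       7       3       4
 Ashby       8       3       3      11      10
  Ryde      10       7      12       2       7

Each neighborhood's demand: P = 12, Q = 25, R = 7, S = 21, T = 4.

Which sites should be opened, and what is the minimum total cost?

For any fixed open set, each neighborhood goes to its cheapest open site; total = fixed + service.
{Ashby, Ryde}: P→Ashby 8·12=96, Q→Ashby 3·25=75, R→Ashby 3·7=21, S→Ryde 2·21=42, T→Ryde 7·4=28. Service 262; fixed 59; total 321.
{Pell, Ashby}: P→Pell 8·12=96, Q→Ashby 3·25=75, R→Ashby 3·7=21, S→Pell 3·21=63, T→Pell 4·4=16. Service 271; fixed 64; total 335.
{Pell, Ashby, Ryde}: service 250 + fixed 91 = 341
{Ryde}: service 449 + fixed 27 = 476
(All 7 nonempty subsets were checked; Ashby and Ryde is lowest.)

Open Ashby and Ryde; minimum total cost 321.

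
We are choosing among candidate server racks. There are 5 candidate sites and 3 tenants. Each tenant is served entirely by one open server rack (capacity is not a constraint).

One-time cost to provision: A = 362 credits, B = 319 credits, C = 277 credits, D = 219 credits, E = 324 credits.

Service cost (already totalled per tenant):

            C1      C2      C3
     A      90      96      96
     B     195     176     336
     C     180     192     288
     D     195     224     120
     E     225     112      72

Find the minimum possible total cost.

For any fixed open set, each tenant goes to its cheapest open site; total = fixed + service.
{A}: C1→A 90, C2→A 96, C3→A 96. Service 282; fixed 362; total 644.
{E}: service 409 + fixed 324 = 733
{D}: service 539 + fixed 219 = 758
{A, B, C, D, E}: service 258 + fixed 1501 = 1759
No other subset beats 644.

Minimum total cost: 644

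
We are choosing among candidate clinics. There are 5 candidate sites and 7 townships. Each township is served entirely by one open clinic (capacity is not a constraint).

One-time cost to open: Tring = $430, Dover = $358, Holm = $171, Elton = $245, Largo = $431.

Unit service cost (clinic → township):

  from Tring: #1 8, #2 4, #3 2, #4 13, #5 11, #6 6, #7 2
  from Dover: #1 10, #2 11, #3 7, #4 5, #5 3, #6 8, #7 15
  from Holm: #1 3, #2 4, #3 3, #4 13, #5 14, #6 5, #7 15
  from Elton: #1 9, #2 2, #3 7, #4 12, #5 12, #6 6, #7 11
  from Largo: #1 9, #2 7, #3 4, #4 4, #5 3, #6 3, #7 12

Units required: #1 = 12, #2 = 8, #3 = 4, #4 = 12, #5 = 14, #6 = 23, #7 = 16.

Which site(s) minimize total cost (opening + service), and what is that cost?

For any fixed open set, each township goes to its cheapest open site; total = fixed + service.
{Holm}: #1→Holm 3·12=36, #2→Holm 4·8=32, #3→Holm 3·4=12, #4→Holm 13·12=156, #5→Holm 14·14=196, #6→Holm 5·23=115, #7→Holm 15·16=240. Service 787; fixed 171; total 958.
{Largo}: #1→Largo 9·12=108, #2→Largo 7·8=56, #3→Largo 4·4=16, #4→Largo 4·12=48, #5→Largo 3·14=42, #6→Largo 3·23=69, #7→Largo 12·16=192. Service 531; fixed 431; total 962.
{Elton}: service 778 + fixed 245 = 1023
{Tring, Dover, Holm, Elton, Largo}: service 251 + fixed 1635 = 1886
No other subset beats 958.

Open Holm only; minimum total cost 958.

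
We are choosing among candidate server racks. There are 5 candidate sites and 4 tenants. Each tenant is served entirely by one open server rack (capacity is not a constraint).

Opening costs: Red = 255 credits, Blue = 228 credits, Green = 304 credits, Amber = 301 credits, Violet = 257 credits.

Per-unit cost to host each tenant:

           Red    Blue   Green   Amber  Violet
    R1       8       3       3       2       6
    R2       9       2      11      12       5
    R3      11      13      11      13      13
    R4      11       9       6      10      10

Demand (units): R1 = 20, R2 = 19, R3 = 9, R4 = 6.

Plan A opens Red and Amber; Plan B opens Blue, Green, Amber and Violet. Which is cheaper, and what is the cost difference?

Plan A is cheaper by 377.

Plan A: {Red, Amber}: R1→Amber 2·20=40, R2→Red 9·19=171, R3→Red 11·9=99, R4→Amber 10·6=60. Service 370; fixed 556; total 926.
Plan B: {Blue, Green, Amber, Violet}: R1→Amber 2·20=40, R2→Blue 2·19=38, R3→Green 11·9=99, R4→Green 6·6=36. Service 213; fixed 1090; total 1303.
Difference: |926 − 1303| = 377.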